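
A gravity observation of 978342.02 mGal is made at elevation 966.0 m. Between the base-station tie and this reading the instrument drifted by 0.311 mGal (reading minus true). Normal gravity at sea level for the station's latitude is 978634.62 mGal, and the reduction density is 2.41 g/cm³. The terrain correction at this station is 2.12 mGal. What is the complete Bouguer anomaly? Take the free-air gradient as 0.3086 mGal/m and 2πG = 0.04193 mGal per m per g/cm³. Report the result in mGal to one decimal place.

-90.3

Drift-corrected reading = 978342.02 − (0.311) = 978341.709 mGal
Free-air correction = 0.3086 × 966.0 = 298.11 mGal
Free-air anomaly = 978341.709 − 978634.62 + (298.11) = 5.199 mGal
Bouguer slab correction = 0.04193 × 2.41 × 966.0 = 97.62 mGal
Simple Bouguer anomaly = 5.199 − (97.62) = -92.421 mGal
Complete Bouguer anomaly = -92.421 + 2.12 = -90.301 mGal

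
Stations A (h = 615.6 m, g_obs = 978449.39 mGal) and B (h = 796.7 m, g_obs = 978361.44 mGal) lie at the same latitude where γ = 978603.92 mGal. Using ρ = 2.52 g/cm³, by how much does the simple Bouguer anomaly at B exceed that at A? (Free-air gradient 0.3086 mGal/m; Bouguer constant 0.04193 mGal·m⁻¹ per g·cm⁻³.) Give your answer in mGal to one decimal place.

-51.2

Δg_SB(A) = 978449.39 − 978603.92 + 0.3086×615.6 − 0.04193×2.52×615.6 = -29.60 mGal
Δg_SB(B) = 978361.44 − 978603.92 + 0.3086×796.7 − 0.04193×2.52×796.7 = -80.80 mGal
Difference = -80.80 − (-29.60) = -51.20 mGal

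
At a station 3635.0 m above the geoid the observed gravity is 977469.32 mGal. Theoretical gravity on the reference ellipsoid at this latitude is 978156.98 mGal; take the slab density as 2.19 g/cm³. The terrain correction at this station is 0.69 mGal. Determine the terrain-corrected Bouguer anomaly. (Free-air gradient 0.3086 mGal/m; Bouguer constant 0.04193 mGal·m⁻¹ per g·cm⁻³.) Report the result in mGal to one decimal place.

101.0

Free-air correction = 0.3086 × 3635.0 = 1121.76 mGal
Free-air anomaly = 977469.32 − 978156.98 + (1121.76) = 434.10 mGal
Bouguer slab correction = 0.04193 × 2.19 × 3635.0 = 333.79 mGal
Simple Bouguer anomaly = 434.10 − (333.79) = 100.31 mGal
Complete Bouguer anomaly = 100.31 + 0.69 = 101.00 mGal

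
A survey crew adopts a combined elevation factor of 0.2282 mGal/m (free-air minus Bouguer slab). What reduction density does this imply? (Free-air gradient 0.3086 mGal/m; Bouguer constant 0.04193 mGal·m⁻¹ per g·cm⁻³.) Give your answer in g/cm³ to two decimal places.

1.92

0.2282 = 0.3086 − 0.04193 × ρ
ρ = (0.3086 − 0.2282) / 0.04193 = 1.92 g/cm³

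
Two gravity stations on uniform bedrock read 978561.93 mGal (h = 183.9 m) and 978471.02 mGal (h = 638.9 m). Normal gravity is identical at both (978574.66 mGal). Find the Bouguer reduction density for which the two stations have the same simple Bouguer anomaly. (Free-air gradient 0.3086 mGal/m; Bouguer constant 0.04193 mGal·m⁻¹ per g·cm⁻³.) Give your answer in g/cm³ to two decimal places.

2.59

Δg_obs = 978471.02 − 978561.93 = -90.91 mGal over Δh = 638.9 − 183.9 = 455.0 m
Equal Bouguer anomalies ⇒ Δg_obs + (0.3086 − 0.04193ρ)·Δh = 0
0.3086 − 0.04193ρ = −Δg_obs/Δh = 0.19980
ρ = (0.3086 − 0.19980) / 0.04193 = 2.59 g/cm³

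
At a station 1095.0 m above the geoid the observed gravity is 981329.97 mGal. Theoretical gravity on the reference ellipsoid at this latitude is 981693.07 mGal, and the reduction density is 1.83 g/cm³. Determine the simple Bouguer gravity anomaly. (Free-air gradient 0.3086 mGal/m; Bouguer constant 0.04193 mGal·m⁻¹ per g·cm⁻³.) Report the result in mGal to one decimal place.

Free-air correction = 0.3086 × 1095.0 = 337.92 mGal
Free-air anomaly = 981329.97 − 981693.07 + (337.92) = -25.18 mGal
Bouguer slab correction = 0.04193 × 1.83 × 1095.0 = 84.02 mGal
Simple Bouguer anomaly = -25.18 − (84.02) = -109.20 mGal

-109.2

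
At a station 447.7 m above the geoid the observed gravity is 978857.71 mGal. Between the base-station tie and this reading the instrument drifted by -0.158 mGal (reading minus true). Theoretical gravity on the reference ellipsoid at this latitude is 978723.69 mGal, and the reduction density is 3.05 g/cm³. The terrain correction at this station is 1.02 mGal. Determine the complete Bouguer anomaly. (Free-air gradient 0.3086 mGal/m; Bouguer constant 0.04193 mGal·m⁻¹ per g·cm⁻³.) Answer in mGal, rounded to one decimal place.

Drift-corrected reading = 978857.71 − (-0.158) = 978857.868 mGal
Free-air correction = 0.3086 × 447.7 = 138.16 mGal
Free-air anomaly = 978857.868 − 978723.69 + (138.16) = 272.338 mGal
Bouguer slab correction = 0.04193 × 3.05 × 447.7 = 57.25 mGal
Simple Bouguer anomaly = 272.338 − (57.25) = 215.088 mGal
Complete Bouguer anomaly = 215.088 + 1.02 = 216.108 mGal

216.1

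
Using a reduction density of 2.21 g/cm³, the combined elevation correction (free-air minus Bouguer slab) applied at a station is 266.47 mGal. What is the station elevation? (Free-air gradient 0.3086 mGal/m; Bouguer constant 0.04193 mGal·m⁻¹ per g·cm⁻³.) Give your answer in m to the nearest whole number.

1234

Combined gradient = 0.3086 − 0.04193 × 2.21 = 0.2159347 mGal/m
h = 266.47 / 0.2159347 = 1234.03 m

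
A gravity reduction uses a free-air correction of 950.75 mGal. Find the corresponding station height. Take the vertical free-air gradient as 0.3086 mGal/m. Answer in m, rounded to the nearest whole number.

h = 950.75 / 0.3086 = 3080.85 m

3081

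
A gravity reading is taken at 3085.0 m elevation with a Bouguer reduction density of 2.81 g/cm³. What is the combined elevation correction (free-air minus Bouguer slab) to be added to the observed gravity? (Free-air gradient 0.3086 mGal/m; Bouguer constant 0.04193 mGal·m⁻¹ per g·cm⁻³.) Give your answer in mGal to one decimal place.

Combined gradient = 0.3086 − 0.04193 × 2.81 = 0.1907767 mGal/m
Combined elevation correction = 0.1907767 × 3085.0 = 588.5 mGal

588.5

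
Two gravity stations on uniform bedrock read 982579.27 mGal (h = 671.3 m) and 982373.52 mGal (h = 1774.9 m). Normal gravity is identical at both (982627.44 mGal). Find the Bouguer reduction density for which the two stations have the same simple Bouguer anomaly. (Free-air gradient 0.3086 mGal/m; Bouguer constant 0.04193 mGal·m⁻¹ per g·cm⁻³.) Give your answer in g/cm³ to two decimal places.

Δg_obs = 982373.52 − 982579.27 = -205.75 mGal over Δh = 1774.9 − 671.3 = 1103.6 m
Equal Bouguer anomalies ⇒ Δg_obs + (0.3086 − 0.04193ρ)·Δh = 0
0.3086 − 0.04193ρ = −Δg_obs/Δh = 0.18644
ρ = (0.3086 − 0.18644) / 0.04193 = 2.91 g/cm³

2.91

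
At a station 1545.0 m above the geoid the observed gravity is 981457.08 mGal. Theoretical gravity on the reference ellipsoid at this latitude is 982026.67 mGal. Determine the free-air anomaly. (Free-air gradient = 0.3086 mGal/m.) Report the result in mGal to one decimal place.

-92.8

Free-air correction = 0.3086 × 1545.0 = 476.79 mGal
Free-air anomaly = 981457.08 − 982026.67 + (476.79) = -92.80 mGal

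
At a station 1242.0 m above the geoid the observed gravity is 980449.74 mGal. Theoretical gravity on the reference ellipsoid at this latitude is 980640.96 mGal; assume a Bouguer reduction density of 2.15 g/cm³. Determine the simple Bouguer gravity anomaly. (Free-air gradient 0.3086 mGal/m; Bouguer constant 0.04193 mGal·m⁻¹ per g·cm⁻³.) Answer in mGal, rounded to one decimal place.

Free-air correction = 0.3086 × 1242.0 = 383.28 mGal
Free-air anomaly = 980449.74 − 980640.96 + (383.28) = 192.06 mGal
Bouguer slab correction = 0.04193 × 2.15 × 1242.0 = 111.97 mGal
Simple Bouguer anomaly = 192.06 − (111.97) = 80.09 mGal

80.1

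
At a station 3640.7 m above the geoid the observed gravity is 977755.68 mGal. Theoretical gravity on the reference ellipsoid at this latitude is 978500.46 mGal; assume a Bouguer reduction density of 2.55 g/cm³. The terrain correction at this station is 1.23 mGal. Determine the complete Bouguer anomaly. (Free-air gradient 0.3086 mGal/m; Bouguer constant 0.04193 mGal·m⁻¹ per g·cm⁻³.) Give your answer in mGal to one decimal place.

-9.3

Free-air correction = 0.3086 × 3640.7 = 1123.52 mGal
Free-air anomaly = 977755.68 − 978500.46 + (1123.52) = 378.74 mGal
Bouguer slab correction = 0.04193 × 2.55 × 3640.7 = 389.27 mGal
Simple Bouguer anomaly = 378.74 − (389.27) = -10.53 mGal
Complete Bouguer anomaly = -10.53 + 1.23 = -9.30 mGal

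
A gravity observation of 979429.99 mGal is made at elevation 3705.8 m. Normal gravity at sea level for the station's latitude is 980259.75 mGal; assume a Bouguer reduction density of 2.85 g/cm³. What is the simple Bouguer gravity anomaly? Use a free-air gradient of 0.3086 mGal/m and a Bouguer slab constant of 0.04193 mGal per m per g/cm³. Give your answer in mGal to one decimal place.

-129.0

Free-air correction = 0.3086 × 3705.8 = 1143.61 mGal
Free-air anomaly = 979429.99 − 980259.75 + (1143.61) = 313.85 mGal
Bouguer slab correction = 0.04193 × 2.85 × 3705.8 = 442.84 mGal
Simple Bouguer anomaly = 313.85 − (442.84) = -128.99 mGal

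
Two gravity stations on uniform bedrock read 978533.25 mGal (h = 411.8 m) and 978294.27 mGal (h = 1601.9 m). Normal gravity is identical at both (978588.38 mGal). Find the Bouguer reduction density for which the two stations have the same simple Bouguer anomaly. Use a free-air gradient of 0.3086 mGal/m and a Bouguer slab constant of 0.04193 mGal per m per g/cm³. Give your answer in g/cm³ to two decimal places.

2.57

Δg_obs = 978294.27 − 978533.25 = -238.98 mGal over Δh = 1601.9 − 411.8 = 1190.1 m
Equal Bouguer anomalies ⇒ Δg_obs + (0.3086 − 0.04193ρ)·Δh = 0
0.3086 − 0.04193ρ = −Δg_obs/Δh = 0.20081
ρ = (0.3086 − 0.20081) / 0.04193 = 2.57 g/cm³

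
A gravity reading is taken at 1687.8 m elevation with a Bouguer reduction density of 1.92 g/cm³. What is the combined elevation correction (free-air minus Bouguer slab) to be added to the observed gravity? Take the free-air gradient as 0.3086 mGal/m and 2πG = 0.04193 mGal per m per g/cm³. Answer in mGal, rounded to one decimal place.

385.0

Combined gradient = 0.3086 − 0.04193 × 1.92 = 0.2280944 mGal/m
Combined elevation correction = 0.2280944 × 1687.8 = 385.0 mGal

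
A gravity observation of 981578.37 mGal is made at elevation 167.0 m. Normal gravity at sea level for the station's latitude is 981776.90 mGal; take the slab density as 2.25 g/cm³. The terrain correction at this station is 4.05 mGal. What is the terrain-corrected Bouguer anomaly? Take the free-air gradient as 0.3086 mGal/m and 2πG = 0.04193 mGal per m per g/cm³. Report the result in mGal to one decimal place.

Free-air correction = 0.3086 × 167.0 = 51.54 mGal
Free-air anomaly = 981578.37 − 981776.90 + (51.54) = -146.99 mGal
Bouguer slab correction = 0.04193 × 2.25 × 167.0 = 15.76 mGal
Simple Bouguer anomaly = -146.99 − (15.76) = -162.75 mGal
Complete Bouguer anomaly = -162.75 + 4.05 = -158.70 mGal

-158.7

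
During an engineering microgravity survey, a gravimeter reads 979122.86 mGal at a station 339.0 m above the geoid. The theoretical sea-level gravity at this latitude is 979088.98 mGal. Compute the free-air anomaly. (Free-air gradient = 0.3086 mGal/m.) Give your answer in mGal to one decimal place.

Free-air correction = 0.3086 × 339.0 = 104.62 mGal
Free-air anomaly = 979122.86 − 979088.98 + (104.62) = 138.50 mGal

138.5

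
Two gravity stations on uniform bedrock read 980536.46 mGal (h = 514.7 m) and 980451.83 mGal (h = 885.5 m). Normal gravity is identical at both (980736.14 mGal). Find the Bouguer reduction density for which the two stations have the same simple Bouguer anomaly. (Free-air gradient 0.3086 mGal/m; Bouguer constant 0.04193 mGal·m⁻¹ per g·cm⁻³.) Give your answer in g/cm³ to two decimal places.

Δg_obs = 980451.83 − 980536.46 = -84.63 mGal over Δh = 885.5 − 514.7 = 370.8 m
Equal Bouguer anomalies ⇒ Δg_obs + (0.3086 − 0.04193ρ)·Δh = 0
0.3086 − 0.04193ρ = −Δg_obs/Δh = 0.22824
ρ = (0.3086 − 0.22824) / 0.04193 = 1.92 g/cm³

1.92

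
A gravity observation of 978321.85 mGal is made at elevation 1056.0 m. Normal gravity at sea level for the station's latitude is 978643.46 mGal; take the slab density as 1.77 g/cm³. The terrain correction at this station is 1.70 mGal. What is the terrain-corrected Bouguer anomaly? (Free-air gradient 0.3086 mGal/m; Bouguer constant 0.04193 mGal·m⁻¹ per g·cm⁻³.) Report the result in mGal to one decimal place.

Free-air correction = 0.3086 × 1056.0 = 325.88 mGal
Free-air anomaly = 978321.85 − 978643.46 + (325.88) = 4.27 mGal
Bouguer slab correction = 0.04193 × 1.77 × 1056.0 = 78.37 mGal
Simple Bouguer anomaly = 4.27 − (78.37) = -74.10 mGal
Complete Bouguer anomaly = -74.10 + 1.70 = -72.40 mGal

-72.4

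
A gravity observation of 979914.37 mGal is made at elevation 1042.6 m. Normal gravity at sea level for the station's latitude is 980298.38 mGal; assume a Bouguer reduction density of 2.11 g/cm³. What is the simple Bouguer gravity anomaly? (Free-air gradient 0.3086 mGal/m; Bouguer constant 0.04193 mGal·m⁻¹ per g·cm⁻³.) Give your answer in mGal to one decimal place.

Free-air correction = 0.3086 × 1042.6 = 321.75 mGal
Free-air anomaly = 979914.37 − 980298.38 + (321.75) = -62.26 mGal
Bouguer slab correction = 0.04193 × 2.11 × 1042.6 = 92.24 mGal
Simple Bouguer anomaly = -62.26 − (92.24) = -154.50 mGal

-154.5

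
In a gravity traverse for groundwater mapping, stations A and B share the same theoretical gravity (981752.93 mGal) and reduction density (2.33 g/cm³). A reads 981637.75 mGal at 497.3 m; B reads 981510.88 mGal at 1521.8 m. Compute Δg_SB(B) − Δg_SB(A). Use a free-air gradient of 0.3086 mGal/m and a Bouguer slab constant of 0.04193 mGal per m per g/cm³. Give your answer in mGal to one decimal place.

89.2

Δg_SB(A) = 981637.75 − 981752.93 + 0.3086×497.3 − 0.04193×2.33×497.3 = -10.30 mGal
Δg_SB(B) = 981510.88 − 981752.93 + 0.3086×1521.8 − 0.04193×2.33×1521.8 = 78.90 mGal
Difference = 78.90 − (-10.30) = 89.20 mGal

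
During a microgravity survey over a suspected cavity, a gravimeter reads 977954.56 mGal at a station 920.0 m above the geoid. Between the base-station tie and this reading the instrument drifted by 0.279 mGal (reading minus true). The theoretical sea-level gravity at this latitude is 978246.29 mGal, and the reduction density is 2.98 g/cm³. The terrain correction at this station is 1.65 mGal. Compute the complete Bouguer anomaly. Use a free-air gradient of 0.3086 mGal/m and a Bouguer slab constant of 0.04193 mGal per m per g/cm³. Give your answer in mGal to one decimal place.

-121.4

Drift-corrected reading = 977954.56 − (0.279) = 977954.281 mGal
Free-air correction = 0.3086 × 920.0 = 283.91 mGal
Free-air anomaly = 977954.281 − 978246.29 + (283.91) = -8.099 mGal
Bouguer slab correction = 0.04193 × 2.98 × 920.0 = 114.96 mGal
Simple Bouguer anomaly = -8.099 − (114.96) = -123.059 mGal
Complete Bouguer anomaly = -123.059 + 1.65 = -121.409 mGal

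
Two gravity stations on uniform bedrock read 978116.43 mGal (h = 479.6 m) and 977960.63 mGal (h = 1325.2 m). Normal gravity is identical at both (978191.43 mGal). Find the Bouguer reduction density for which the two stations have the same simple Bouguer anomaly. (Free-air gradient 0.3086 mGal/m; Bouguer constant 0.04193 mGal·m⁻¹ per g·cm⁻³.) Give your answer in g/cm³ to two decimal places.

Δg_obs = 977960.63 − 978116.43 = -155.80 mGal over Δh = 1325.2 − 479.6 = 845.6 m
Equal Bouguer anomalies ⇒ Δg_obs + (0.3086 − 0.04193ρ)·Δh = 0
0.3086 − 0.04193ρ = −Δg_obs/Δh = 0.18425
ρ = (0.3086 − 0.18425) / 0.04193 = 2.97 g/cm³

2.97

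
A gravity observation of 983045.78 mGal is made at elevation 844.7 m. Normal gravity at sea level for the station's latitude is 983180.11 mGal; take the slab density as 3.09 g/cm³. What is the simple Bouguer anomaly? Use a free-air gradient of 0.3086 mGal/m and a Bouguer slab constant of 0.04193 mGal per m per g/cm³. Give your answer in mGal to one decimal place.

Free-air correction = 0.3086 × 844.7 = 260.67 mGal
Free-air anomaly = 983045.78 − 983180.11 + (260.67) = 126.34 mGal
Bouguer slab correction = 0.04193 × 3.09 × 844.7 = 109.44 mGal
Simple Bouguer anomaly = 126.34 − (109.44) = 16.90 mGal

16.9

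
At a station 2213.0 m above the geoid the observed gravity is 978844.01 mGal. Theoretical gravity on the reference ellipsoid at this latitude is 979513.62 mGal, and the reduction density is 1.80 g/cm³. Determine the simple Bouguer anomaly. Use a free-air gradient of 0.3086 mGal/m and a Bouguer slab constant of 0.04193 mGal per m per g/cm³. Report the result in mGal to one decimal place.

-153.7

Free-air correction = 0.3086 × 2213.0 = 682.93 mGal
Free-air anomaly = 978844.01 − 979513.62 + (682.93) = 13.32 mGal
Bouguer slab correction = 0.04193 × 1.80 × 2213.0 = 167.02 mGal
Simple Bouguer anomaly = 13.32 − (167.02) = -153.70 mGal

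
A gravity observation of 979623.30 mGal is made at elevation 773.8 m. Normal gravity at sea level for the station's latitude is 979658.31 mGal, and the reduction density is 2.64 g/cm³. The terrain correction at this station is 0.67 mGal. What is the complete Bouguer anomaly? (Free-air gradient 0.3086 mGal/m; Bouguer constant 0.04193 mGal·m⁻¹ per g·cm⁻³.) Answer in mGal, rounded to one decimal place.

118.8

Free-air correction = 0.3086 × 773.8 = 238.79 mGal
Free-air anomaly = 979623.30 − 979658.31 + (238.79) = 203.78 mGal
Bouguer slab correction = 0.04193 × 2.64 × 773.8 = 85.66 mGal
Simple Bouguer anomaly = 203.78 − (85.66) = 118.12 mGal
Complete Bouguer anomaly = 118.12 + 0.67 = 118.79 mGal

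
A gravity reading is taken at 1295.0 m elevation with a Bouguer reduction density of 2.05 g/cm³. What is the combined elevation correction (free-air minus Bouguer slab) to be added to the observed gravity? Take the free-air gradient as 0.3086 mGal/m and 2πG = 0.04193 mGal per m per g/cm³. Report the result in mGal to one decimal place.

288.3

Combined gradient = 0.3086 − 0.04193 × 2.05 = 0.2226435 mGal/m
Combined elevation correction = 0.2226435 × 1295.0 = 288.3 mGal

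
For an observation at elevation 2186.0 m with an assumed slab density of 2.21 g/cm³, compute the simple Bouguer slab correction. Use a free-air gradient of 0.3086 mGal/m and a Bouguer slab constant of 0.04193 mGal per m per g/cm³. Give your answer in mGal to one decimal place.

202.6

Bouguer slab correction = 0.04193 × 2.21 × 2186.0 = 202.6 mGal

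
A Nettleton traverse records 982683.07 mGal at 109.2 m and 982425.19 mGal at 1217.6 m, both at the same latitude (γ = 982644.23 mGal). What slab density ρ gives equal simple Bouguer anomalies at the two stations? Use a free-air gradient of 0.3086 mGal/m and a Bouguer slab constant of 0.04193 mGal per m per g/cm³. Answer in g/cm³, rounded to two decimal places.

Δg_obs = 982425.19 − 982683.07 = -257.88 mGal over Δh = 1217.6 − 109.2 = 1108.4 m
Equal Bouguer anomalies ⇒ Δg_obs + (0.3086 − 0.04193ρ)·Δh = 0
0.3086 − 0.04193ρ = −Δg_obs/Δh = 0.23266
ρ = (0.3086 − 0.23266) / 0.04193 = 1.81 g/cm³

1.81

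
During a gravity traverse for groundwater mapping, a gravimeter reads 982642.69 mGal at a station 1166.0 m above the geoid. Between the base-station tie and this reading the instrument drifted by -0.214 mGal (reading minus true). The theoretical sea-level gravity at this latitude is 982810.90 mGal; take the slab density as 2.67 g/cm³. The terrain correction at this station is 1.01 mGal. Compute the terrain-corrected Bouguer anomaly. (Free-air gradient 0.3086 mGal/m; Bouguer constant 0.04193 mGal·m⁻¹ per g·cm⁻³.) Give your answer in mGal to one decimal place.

Drift-corrected reading = 982642.69 − (-0.214) = 982642.904 mGal
Free-air correction = 0.3086 × 1166.0 = 359.83 mGal
Free-air anomaly = 982642.904 − 982810.90 + (359.83) = 191.834 mGal
Bouguer slab correction = 0.04193 × 2.67 × 1166.0 = 130.54 mGal
Simple Bouguer anomaly = 191.834 − (130.54) = 61.294 mGal
Complete Bouguer anomaly = 61.294 + 1.01 = 62.304 mGal

62.3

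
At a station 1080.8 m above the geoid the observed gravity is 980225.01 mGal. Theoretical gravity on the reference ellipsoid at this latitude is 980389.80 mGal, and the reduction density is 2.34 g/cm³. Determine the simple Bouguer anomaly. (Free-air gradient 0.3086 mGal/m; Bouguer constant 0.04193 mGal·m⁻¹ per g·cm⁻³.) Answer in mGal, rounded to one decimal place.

Free-air correction = 0.3086 × 1080.8 = 333.53 mGal
Free-air anomaly = 980225.01 − 980389.80 + (333.53) = 168.74 mGal
Bouguer slab correction = 0.04193 × 2.34 × 1080.8 = 106.04 mGal
Simple Bouguer anomaly = 168.74 − (106.04) = 62.70 mGal

62.7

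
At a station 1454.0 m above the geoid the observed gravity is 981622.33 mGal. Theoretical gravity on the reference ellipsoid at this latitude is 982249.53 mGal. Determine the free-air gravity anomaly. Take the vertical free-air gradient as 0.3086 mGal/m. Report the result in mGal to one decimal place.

Free-air correction = 0.3086 × 1454.0 = 448.70 mGal
Free-air anomaly = 981622.33 − 982249.53 + (448.70) = -178.50 mGal

-178.5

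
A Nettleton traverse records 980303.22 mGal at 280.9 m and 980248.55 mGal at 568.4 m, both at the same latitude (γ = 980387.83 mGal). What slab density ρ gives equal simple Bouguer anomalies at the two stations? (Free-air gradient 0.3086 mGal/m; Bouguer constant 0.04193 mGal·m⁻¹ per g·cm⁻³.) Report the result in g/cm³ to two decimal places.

Δg_obs = 980248.55 − 980303.22 = -54.67 mGal over Δh = 568.4 − 280.9 = 287.5 m
Equal Bouguer anomalies ⇒ Δg_obs + (0.3086 − 0.04193ρ)·Δh = 0
0.3086 − 0.04193ρ = −Δg_obs/Δh = 0.19016
ρ = (0.3086 − 0.19016) / 0.04193 = 2.82 g/cm³

2.82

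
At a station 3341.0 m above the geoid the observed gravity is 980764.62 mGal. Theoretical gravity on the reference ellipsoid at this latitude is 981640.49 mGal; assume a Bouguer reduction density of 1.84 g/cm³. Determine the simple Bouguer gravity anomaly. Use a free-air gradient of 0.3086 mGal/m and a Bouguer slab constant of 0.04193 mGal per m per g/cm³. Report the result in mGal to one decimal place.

Free-air correction = 0.3086 × 3341.0 = 1031.03 mGal
Free-air anomaly = 980764.62 − 981640.49 + (1031.03) = 155.16 mGal
Bouguer slab correction = 0.04193 × 1.84 × 3341.0 = 257.76 mGal
Simple Bouguer anomaly = 155.16 − (257.76) = -102.60 mGal

-102.6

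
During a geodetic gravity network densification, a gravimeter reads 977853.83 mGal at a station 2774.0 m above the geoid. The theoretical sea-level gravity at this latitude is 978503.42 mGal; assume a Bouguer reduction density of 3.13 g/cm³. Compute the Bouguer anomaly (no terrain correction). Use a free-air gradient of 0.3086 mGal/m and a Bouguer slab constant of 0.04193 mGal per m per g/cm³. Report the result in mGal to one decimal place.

-157.6

Free-air correction = 0.3086 × 2774.0 = 856.06 mGal
Free-air anomaly = 977853.83 − 978503.42 + (856.06) = 206.47 mGal
Bouguer slab correction = 0.04193 × 3.13 × 2774.0 = 364.06 mGal
Simple Bouguer anomaly = 206.47 − (364.06) = -157.59 mGal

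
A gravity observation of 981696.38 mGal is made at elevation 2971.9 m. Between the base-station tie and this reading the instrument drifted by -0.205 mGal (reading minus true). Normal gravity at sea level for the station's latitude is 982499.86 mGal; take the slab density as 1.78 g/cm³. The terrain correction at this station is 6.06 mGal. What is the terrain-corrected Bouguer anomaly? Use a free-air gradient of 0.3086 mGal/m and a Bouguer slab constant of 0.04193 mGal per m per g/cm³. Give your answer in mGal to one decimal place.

-101.9

Drift-corrected reading = 981696.38 − (-0.205) = 981696.585 mGal
Free-air correction = 0.3086 × 2971.9 = 917.13 mGal
Free-air anomaly = 981696.585 − 982499.86 + (917.13) = 113.855 mGal
Bouguer slab correction = 0.04193 × 1.78 × 2971.9 = 221.81 mGal
Simple Bouguer anomaly = 113.855 − (221.81) = -107.955 mGal
Complete Bouguer anomaly = -107.955 + 6.06 = -101.895 mGal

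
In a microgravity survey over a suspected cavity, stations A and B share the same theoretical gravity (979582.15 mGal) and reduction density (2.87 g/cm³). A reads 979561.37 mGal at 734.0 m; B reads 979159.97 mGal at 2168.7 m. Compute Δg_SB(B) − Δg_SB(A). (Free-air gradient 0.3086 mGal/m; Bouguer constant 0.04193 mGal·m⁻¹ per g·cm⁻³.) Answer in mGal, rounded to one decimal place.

-131.3

Δg_SB(A) = 979561.37 − 979582.15 + 0.3086×734.0 − 0.04193×2.87×734.0 = 117.40 mGal
Δg_SB(B) = 979159.97 − 979582.15 + 0.3086×2168.7 − 0.04193×2.87×2168.7 = -13.90 mGal
Difference = -13.90 − (117.40) = -131.30 mGal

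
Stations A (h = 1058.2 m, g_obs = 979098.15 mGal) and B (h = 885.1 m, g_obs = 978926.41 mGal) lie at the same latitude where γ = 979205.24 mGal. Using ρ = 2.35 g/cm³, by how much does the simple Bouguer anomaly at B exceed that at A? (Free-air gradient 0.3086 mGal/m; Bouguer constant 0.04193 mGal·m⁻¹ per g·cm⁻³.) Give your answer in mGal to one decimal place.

-208.1

Δg_SB(A) = 979098.15 − 979205.24 + 0.3086×1058.2 − 0.04193×2.35×1058.2 = 115.20 mGal
Δg_SB(B) = 978926.41 − 979205.24 + 0.3086×885.1 − 0.04193×2.35×885.1 = -92.90 mGal
Difference = -92.90 − (115.20) = -208.10 mGal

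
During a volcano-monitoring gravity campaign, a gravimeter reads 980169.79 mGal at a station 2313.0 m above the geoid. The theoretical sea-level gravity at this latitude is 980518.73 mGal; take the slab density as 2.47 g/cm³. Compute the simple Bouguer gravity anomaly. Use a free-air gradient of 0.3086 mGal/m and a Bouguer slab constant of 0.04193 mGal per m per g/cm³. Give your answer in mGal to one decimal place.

Free-air correction = 0.3086 × 2313.0 = 713.79 mGal
Free-air anomaly = 980169.79 − 980518.73 + (713.79) = 364.85 mGal
Bouguer slab correction = 0.04193 × 2.47 × 2313.0 = 239.55 mGal
Simple Bouguer anomaly = 364.85 − (239.55) = 125.30 mGal

125.3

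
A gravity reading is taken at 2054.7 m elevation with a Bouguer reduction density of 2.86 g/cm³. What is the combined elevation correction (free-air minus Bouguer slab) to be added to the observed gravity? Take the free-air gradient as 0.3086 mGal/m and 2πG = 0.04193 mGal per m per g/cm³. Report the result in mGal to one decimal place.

Combined gradient = 0.3086 − 0.04193 × 2.86 = 0.1886802 mGal/m
Combined elevation correction = 0.1886802 × 2054.7 = 387.7 mGal

387.7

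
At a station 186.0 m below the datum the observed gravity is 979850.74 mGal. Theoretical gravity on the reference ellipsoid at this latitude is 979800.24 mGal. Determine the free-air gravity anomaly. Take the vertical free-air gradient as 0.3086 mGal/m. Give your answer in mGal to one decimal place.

-6.9

Free-air correction = 0.3086 × -186.0 = -57.40 mGal
Free-air anomaly = 979850.74 − 979800.24 + (-57.40) = -6.90 mGal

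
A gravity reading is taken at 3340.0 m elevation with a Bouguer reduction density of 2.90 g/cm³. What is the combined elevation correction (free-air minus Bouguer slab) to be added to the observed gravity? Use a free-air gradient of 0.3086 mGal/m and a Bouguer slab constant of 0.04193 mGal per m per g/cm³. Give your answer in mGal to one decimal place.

624.6

Combined gradient = 0.3086 − 0.04193 × 2.90 = 0.1870030 mGal/m
Combined elevation correction = 0.1870030 × 3340.0 = 624.6 mGal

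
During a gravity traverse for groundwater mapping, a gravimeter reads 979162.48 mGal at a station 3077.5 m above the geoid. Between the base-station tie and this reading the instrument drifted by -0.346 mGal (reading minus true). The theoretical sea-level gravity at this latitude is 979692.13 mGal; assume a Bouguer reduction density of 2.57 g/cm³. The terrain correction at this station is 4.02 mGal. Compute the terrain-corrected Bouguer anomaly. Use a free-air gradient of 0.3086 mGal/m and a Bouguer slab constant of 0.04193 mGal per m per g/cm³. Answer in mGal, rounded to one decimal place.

92.8

Drift-corrected reading = 979162.48 − (-0.346) = 979162.826 mGal
Free-air correction = 0.3086 × 3077.5 = 949.72 mGal
Free-air anomaly = 979162.826 − 979692.13 + (949.72) = 420.416 mGal
Bouguer slab correction = 0.04193 × 2.57 × 3077.5 = 331.63 mGal
Simple Bouguer anomaly = 420.416 − (331.63) = 88.786 mGal
Complete Bouguer anomaly = 88.786 + 4.02 = 92.806 mGal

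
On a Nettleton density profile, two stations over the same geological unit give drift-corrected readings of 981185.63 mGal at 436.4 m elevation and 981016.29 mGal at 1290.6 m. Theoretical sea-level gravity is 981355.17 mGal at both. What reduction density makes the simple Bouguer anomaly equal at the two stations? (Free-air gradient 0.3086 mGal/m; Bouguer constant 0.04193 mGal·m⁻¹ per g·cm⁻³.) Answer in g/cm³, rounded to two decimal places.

2.63

Δg_obs = 981016.29 − 981185.63 = -169.34 mGal over Δh = 1290.6 − 436.4 = 854.2 m
Equal Bouguer anomalies ⇒ Δg_obs + (0.3086 − 0.04193ρ)·Δh = 0
0.3086 − 0.04193ρ = −Δg_obs/Δh = 0.19824
ρ = (0.3086 − 0.19824) / 0.04193 = 2.63 g/cm³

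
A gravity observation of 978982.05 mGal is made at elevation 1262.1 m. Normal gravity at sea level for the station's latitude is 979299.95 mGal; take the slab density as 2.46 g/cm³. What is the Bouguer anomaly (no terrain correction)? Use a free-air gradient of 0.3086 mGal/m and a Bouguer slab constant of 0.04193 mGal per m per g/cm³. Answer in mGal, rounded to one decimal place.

-58.6

Free-air correction = 0.3086 × 1262.1 = 389.48 mGal
Free-air anomaly = 978982.05 − 979299.95 + (389.48) = 71.58 mGal
Bouguer slab correction = 0.04193 × 2.46 × 1262.1 = 130.18 mGal
Simple Bouguer anomaly = 71.58 − (130.18) = -58.60 mGal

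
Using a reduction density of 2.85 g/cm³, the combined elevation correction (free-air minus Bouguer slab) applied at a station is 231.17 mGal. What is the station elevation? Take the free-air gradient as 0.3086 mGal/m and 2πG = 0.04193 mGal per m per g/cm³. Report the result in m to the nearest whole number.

Combined gradient = 0.3086 − 0.04193 × 2.85 = 0.1890995 mGal/m
h = 231.17 / 0.1890995 = 1222.48 m

1222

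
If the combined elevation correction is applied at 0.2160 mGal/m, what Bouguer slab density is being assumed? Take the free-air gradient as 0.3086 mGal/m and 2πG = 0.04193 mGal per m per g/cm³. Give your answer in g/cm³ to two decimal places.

0.2160 = 0.3086 − 0.04193 × ρ
ρ = (0.3086 − 0.2160) / 0.04193 = 2.21 g/cm³

2.21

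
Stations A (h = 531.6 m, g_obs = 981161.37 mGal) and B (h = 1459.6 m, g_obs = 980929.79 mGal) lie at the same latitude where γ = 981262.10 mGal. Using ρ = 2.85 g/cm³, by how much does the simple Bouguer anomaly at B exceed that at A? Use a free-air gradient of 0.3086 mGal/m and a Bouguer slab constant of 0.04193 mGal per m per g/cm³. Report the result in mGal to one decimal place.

Δg_SB(A) = 981161.37 − 981262.10 + 0.3086×531.6 − 0.04193×2.85×531.6 = -0.20 mGal
Δg_SB(B) = 980929.79 − 981262.10 + 0.3086×1459.6 − 0.04193×2.85×1459.6 = -56.30 mGal
Difference = -56.30 − (-0.20) = -56.10 mGal

-56.1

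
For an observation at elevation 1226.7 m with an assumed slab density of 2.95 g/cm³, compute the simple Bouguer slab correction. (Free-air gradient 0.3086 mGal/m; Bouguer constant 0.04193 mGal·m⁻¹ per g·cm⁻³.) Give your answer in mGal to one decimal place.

Bouguer slab correction = 0.04193 × 2.95 × 1226.7 = 151.7 mGal

151.7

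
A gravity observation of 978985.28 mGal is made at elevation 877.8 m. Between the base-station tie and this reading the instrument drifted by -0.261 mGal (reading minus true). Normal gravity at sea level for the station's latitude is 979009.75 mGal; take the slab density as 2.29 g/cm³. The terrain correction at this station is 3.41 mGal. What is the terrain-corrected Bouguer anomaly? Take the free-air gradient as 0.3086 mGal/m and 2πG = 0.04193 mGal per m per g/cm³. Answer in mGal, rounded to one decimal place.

Drift-corrected reading = 978985.28 − (-0.261) = 978985.541 mGal
Free-air correction = 0.3086 × 877.8 = 270.89 mGal
Free-air anomaly = 978985.541 − 979009.75 + (270.89) = 246.681 mGal
Bouguer slab correction = 0.04193 × 2.29 × 877.8 = 84.29 mGal
Simple Bouguer anomaly = 246.681 − (84.29) = 162.391 mGal
Complete Bouguer anomaly = 162.391 + 3.41 = 165.801 mGal

165.8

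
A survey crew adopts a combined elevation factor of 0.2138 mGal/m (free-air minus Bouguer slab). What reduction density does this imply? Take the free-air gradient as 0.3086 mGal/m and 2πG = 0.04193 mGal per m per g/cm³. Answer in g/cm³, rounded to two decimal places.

0.2138 = 0.3086 − 0.04193 × ρ
ρ = (0.3086 − 0.2138) / 0.04193 = 2.26 g/cm³

2.26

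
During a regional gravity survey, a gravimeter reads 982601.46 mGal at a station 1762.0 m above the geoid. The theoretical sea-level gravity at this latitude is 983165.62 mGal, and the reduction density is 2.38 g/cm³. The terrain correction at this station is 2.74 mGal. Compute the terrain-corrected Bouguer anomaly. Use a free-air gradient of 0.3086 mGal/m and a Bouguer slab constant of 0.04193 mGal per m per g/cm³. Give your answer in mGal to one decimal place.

-193.5

Free-air correction = 0.3086 × 1762.0 = 543.75 mGal
Free-air anomaly = 982601.46 − 983165.62 + (543.75) = -20.41 mGal
Bouguer slab correction = 0.04193 × 2.38 × 1762.0 = 175.84 mGal
Simple Bouguer anomaly = -20.41 − (175.84) = -196.25 mGal
Complete Bouguer anomaly = -196.25 + 2.74 = -193.51 mGal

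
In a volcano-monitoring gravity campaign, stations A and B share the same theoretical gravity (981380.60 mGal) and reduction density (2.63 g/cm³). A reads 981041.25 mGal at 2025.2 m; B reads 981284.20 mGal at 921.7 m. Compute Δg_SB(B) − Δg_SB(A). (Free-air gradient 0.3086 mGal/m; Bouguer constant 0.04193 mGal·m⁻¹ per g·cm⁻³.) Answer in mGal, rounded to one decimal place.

Δg_SB(A) = 981041.25 − 981380.60 + 0.3086×2025.2 − 0.04193×2.63×2025.2 = 62.30 mGal
Δg_SB(B) = 981284.20 − 981380.60 + 0.3086×921.7 − 0.04193×2.63×921.7 = 86.40 mGal
Difference = 86.40 − (62.30) = 24.10 mGal

24.1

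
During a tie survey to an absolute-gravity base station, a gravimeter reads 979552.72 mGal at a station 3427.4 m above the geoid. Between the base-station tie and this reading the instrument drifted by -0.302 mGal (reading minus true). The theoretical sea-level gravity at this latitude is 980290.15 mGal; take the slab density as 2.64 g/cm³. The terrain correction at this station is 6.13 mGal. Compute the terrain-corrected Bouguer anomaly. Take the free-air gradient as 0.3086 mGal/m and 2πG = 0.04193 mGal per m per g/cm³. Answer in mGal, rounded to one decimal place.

-52.7

Drift-corrected reading = 979552.72 − (-0.302) = 979553.022 mGal
Free-air correction = 0.3086 × 3427.4 = 1057.70 mGal
Free-air anomaly = 979553.022 − 980290.15 + (1057.70) = 320.572 mGal
Bouguer slab correction = 0.04193 × 2.64 × 3427.4 = 379.40 mGal
Simple Bouguer anomaly = 320.572 − (379.40) = -58.828 mGal
Complete Bouguer anomaly = -58.828 + 6.13 = -52.698 mGal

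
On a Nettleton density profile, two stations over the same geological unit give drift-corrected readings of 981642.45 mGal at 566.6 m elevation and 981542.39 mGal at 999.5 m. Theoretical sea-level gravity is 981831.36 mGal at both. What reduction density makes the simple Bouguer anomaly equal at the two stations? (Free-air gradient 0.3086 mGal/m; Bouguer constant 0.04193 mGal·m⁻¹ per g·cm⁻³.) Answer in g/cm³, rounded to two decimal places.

1.85

Δg_obs = 981542.39 − 981642.45 = -100.06 mGal over Δh = 999.5 − 566.6 = 432.9 m
Equal Bouguer anomalies ⇒ Δg_obs + (0.3086 − 0.04193ρ)·Δh = 0
0.3086 − 0.04193ρ = −Δg_obs/Δh = 0.23114
ρ = (0.3086 − 0.23114) / 0.04193 = 1.85 g/cm³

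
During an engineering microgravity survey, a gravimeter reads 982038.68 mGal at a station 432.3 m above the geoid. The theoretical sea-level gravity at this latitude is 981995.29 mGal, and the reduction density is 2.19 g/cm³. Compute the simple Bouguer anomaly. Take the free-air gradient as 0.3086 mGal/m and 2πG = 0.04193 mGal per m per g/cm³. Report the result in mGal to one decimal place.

137.1

Free-air correction = 0.3086 × 432.3 = 133.41 mGal
Free-air anomaly = 982038.68 − 981995.29 + (133.41) = 176.80 mGal
Bouguer slab correction = 0.04193 × 2.19 × 432.3 = 39.70 mGal
Simple Bouguer anomaly = 176.80 − (39.70) = 137.10 mGal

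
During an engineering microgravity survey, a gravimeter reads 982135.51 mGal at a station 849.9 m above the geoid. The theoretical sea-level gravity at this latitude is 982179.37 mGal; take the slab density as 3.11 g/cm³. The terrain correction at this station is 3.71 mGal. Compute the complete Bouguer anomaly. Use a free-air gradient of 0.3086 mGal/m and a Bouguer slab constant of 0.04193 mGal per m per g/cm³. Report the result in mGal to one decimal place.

111.3

Free-air correction = 0.3086 × 849.9 = 262.28 mGal
Free-air anomaly = 982135.51 − 982179.37 + (262.28) = 218.42 mGal
Bouguer slab correction = 0.04193 × 3.11 × 849.9 = 110.83 mGal
Simple Bouguer anomaly = 218.42 − (110.83) = 107.59 mGal
Complete Bouguer anomaly = 107.59 + 3.71 = 111.30 mGal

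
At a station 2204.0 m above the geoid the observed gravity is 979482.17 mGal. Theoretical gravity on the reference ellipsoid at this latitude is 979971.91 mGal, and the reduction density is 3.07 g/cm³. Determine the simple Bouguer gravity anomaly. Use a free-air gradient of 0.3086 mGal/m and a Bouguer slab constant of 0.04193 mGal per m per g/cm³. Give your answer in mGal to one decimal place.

-93.3

Free-air correction = 0.3086 × 2204.0 = 680.15 mGal
Free-air anomaly = 979482.17 − 979971.91 + (680.15) = 190.41 mGal
Bouguer slab correction = 0.04193 × 3.07 × 2204.0 = 283.71 mGal
Simple Bouguer anomaly = 190.41 − (283.71) = -93.30 mGal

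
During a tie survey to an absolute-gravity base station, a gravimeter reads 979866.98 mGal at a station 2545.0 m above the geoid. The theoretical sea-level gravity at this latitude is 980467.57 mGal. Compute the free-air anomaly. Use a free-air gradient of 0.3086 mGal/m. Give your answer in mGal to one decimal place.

Free-air correction = 0.3086 × 2545.0 = 785.39 mGal
Free-air anomaly = 979866.98 − 980467.57 + (785.39) = 184.80 mGal

184.8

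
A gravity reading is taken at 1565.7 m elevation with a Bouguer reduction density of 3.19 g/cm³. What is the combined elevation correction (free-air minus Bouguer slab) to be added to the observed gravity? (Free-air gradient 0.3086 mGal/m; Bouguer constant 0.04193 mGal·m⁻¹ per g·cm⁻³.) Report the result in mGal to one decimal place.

Combined gradient = 0.3086 − 0.04193 × 3.19 = 0.1748433 mGal/m
Combined elevation correction = 0.1748433 × 1565.7 = 273.8 mGal

273.8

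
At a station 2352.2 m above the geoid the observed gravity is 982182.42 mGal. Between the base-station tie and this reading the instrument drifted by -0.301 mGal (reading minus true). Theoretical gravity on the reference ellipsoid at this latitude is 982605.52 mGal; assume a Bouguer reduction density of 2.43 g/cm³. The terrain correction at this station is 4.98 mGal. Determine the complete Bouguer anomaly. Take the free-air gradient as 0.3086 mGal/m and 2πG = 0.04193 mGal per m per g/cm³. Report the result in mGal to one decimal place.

Drift-corrected reading = 982182.42 − (-0.301) = 982182.721 mGal
Free-air correction = 0.3086 × 2352.2 = 725.89 mGal
Free-air anomaly = 982182.721 − 982605.52 + (725.89) = 303.091 mGal
Bouguer slab correction = 0.04193 × 2.43 × 2352.2 = 239.67 mGal
Simple Bouguer anomaly = 303.091 − (239.67) = 63.421 mGal
Complete Bouguer anomaly = 63.421 + 4.98 = 68.401 mGal

68.4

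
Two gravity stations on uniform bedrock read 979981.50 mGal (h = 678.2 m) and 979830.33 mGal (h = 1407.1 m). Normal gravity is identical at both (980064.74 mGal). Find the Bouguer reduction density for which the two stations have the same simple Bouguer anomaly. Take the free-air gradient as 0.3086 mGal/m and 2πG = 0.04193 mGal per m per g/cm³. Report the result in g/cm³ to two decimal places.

Δg_obs = 979830.33 − 979981.50 = -151.17 mGal over Δh = 1407.1 − 678.2 = 728.9 m
Equal Bouguer anomalies ⇒ Δg_obs + (0.3086 − 0.04193ρ)·Δh = 0
0.3086 − 0.04193ρ = −Δg_obs/Δh = 0.20739
ρ = (0.3086 − 0.20739) / 0.04193 = 2.41 g/cm³

2.41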